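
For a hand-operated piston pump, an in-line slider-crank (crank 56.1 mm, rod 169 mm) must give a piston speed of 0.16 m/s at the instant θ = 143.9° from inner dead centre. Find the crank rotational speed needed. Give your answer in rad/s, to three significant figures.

6.66

For an in-line slider-crank, |v_piston| = rω|sinθ|·[1 + r cosθ/√(L² − r² sin²θ)].
With r = 0.0561 m, L = 0.169 m, θ = 143.9°: the bracketed kinematic factor |dx/dθ| = 0.024014 m.
ω = v/|dx/dθ| = 0.16/0.024014 = 6.6628 rad/s.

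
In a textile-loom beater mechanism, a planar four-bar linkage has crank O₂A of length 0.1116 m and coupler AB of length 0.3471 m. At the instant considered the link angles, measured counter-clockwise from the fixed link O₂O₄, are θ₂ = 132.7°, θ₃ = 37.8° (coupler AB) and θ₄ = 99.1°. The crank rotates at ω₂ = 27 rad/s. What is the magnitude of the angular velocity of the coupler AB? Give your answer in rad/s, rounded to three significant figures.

5.48

ω₂ = 27 rad/s
Differentiating the loop-closure r₂e^{iθ₂}+r₃e^{iθ₃}=r₁+r₄e^{iθ₄} gives r₂ω₂e^{iθ₂}+r₃ω₃e^{iθ₃}=r₄ω₄e^{iθ₄}.
Eliminating the other unknown: ω₃ = r₂ω₂ sin(θ₄−θ₂) / [r₃ sin(θ₃−θ₄)].
Numerator sine = -0.55339; denominator sine = -0.87715.
Result = 0.1116·27·(-0.55339) / (0.3471·(-0.87715)) = +5.4769 rad/s; magnitude 5.4769 rad/s.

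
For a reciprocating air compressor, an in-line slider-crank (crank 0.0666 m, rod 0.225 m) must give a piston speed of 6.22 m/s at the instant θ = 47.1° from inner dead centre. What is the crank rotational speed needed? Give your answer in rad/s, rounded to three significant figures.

106

For an in-line slider-crank, |v_piston| = rω|sinθ|·[1 + r cosθ/√(L² − r² sin²θ)].
With r = 0.0666 m, L = 0.225 m, θ = 47.1°: the bracketed kinematic factor |dx/dθ| = 0.058857 m.
ω = v/|dx/dθ| = 6.22/0.058857 = 105.68 rad/s.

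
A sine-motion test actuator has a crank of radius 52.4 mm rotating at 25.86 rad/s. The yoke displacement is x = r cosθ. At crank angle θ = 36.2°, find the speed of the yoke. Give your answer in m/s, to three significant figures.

0.800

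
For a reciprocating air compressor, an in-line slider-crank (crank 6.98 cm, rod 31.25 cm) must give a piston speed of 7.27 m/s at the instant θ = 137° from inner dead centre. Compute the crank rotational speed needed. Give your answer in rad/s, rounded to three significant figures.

For an in-line slider-crank, |v_piston| = rω|sinθ|·[1 + r cosθ/√(L² − r² sin²θ)].
With r = 0.0698 m, L = 0.3125 m, θ = 137°: the bracketed kinematic factor |dx/dθ| = 0.039735 m.
ω = v/|dx/dθ| = 7.27/0.039735 = 182.96 rad/s.

183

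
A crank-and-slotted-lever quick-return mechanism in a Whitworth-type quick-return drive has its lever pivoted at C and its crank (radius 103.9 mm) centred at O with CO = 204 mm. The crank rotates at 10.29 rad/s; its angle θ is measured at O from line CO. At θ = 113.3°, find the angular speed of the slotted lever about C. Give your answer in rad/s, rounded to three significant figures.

0.696

ω = 10.29 rad/s
Crank pin A relative to C: A = (d + r cosθ, r sinθ); lever angle φ = atan2(r sinθ, d + r cosθ).
Differentiating tanφ: φ̇ = rω(d cosθ + r)/(d² + r² + 2dr cosθ).
d² + r² + 2dr cosθ = |CA|² = 0.0356436 m²;  d cosθ + r = +0.023209 m.
|ω_lever| = |0.1039·10.29·+0.023209| / 0.0356436 = 0.69615 rad/s.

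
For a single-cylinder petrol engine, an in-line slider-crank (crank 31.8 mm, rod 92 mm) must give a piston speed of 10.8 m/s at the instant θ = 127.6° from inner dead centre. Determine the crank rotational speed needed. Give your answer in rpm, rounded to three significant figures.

For an in-line slider-crank, |v_piston| = rω|sinθ|·[1 + r cosθ/√(L² − r² sin²θ)].
With r = 0.0318 m, L = 0.092 m, θ = 127.6°: the bracketed kinematic factor |dx/dθ| = 0.01967 m.
ω = v/|dx/dθ| = 10.8/0.01967 = 549.06 rad/s.
N = 60ω/(2π) = 5243.1 rpm.

5240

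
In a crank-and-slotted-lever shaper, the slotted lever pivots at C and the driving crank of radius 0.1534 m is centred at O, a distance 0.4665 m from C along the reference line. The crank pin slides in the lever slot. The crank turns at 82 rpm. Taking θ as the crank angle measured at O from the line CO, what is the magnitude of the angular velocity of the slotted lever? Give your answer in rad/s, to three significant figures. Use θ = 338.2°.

ω = 8.587 rad/s (from 82 rpm).
Crank pin A relative to C: A = (d + r cosθ, r sinθ); lever angle φ = atan2(r sinθ, d + r cosθ).
Differentiating tanφ: φ̇ = rω(d cosθ + r)/(d² + r² + 2dr cosθ).
d² + r² + 2dr cosθ = |CA|² = 0.374041 m²;  d cosθ + r = +0.58654 m.
|ω_lever| = |0.1534·8.587·+0.58654| / 0.374041 = 2.0656 rad/s.

2.07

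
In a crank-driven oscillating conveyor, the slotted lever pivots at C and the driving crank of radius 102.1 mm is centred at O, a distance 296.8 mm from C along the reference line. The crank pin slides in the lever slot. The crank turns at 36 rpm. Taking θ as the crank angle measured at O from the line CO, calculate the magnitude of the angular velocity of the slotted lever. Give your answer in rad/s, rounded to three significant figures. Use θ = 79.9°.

ω = 3.77 rad/s (from 36 rpm).
Crank pin A relative to C: A = (d + r cosθ, r sinθ); lever angle φ = atan2(r sinθ, d + r cosθ).
Differentiating tanφ: φ̇ = rω(d cosθ + r)/(d² + r² + 2dr cosθ).
d² + r² + 2dr cosθ = |CA|² = 0.109143 m²;  d cosθ + r = +0.15415 m.
|ω_lever| = |0.1021·3.77·+0.15415| / 0.109143 = 0.54363 rad/s.

0.544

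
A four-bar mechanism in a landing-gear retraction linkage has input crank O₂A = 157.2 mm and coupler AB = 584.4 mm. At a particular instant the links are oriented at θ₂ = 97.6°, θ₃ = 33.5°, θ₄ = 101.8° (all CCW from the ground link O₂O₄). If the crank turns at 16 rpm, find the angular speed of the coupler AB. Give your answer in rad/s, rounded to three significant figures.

0.0355

ω₂ = 1.676 rad/s (from 16 rpm).
Differentiating the loop-closure r₂e^{iθ₂}+r₃e^{iθ₃}=r₁+r₄e^{iθ₄} gives r₂ω₂e^{iθ₂}+r₃ω₃e^{iθ₃}=r₄ω₄e^{iθ₄}.
Eliminating the other unknown: ω₃ = r₂ω₂ sin(θ₄−θ₂) / [r₃ sin(θ₃−θ₄)].
Numerator sine = +0.07324; denominator sine = -0.92913.
Result = 0.1572·1.676·(+0.07324) / (0.5844·(-0.92913)) = -0.035526 rad/s; magnitude 0.035526 rad/s.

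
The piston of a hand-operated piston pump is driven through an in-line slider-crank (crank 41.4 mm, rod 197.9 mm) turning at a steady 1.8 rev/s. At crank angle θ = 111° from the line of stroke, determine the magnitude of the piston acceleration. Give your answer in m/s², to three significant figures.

2.73

ω = 2π·1.8 = 11.31 rad/s
x(θ) = r cosθ + √(L² − r² sin²θ); with ω constant, a = ω²·d²x/dθ².
d²x/dθ² = −r cosθ − r²(cos2θ)/√u − r⁴ sin²2θ/(4u^{3/2}),  u = L² − r² sin²θ = 0.0376706 m².
Substituting r = 0.0414 m, L = 0.1979 m, θ = 111°: d²x/dθ² = +0.021354 m.
a = ω²·d²x/dθ² = (11.31)²·(+0.021354) = +2.7314 m/s²;  |a| = 2.7314 m/s².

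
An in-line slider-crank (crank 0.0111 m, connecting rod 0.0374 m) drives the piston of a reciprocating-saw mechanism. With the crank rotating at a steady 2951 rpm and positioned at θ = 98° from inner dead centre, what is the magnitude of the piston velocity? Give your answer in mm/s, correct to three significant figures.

ω = 2π·2951/60 = 309 rad/s
For an in-line slider-crank, x = r cosθ + √(L² − r² sin²θ), so v = −rω sinθ·[1 + r cosθ/√(L² − r² sin²θ)].
With r = 0.0111 m, L = 0.0374 m, θ = 98°: √(L² − r² sin²θ) = 0.035748 m.
v = −0.0111·309·0.99027·[1 + 0.0111·-0.13917/0.035748] = -3.25 m/s.
|v| = 3.25 m/s = 3250 mm/s.

3250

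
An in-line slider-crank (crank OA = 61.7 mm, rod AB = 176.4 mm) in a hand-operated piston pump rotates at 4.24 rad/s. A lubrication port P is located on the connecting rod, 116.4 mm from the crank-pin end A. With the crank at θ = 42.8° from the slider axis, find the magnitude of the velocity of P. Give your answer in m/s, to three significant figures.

0.219

ω = 4.24 rad/s.  Crank-pin speed |V_A| = rω = 0.26161 m/s, perpendicular to OA.
Rod angle: sinφ = −(r/L) sinθ ⇒ φ = -13.748°; ω_rod = −rω cosθ/√(L²−r²sin²θ) = -1.1202 rad/s.
V_P = V_A + ω_rod × AP, with AP = 0.1164 m along the rod.
Components: V_Px = −rω sinθ − a·ω_rod·sinφ = -0.20874 m/s;  V_Py = rω cosθ + a·ω_rod·cosφ = +0.065289 m/s.
|V_P| = √(V_Px² + V_Py²) = 0.21871 m/s.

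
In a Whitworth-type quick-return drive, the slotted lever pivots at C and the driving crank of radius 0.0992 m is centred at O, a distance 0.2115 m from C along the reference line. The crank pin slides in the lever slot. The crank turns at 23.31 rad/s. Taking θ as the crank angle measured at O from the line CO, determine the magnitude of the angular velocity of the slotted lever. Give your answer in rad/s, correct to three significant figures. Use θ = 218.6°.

ω = 23.31 rad/s
Crank pin A relative to C: A = (d + r cosθ, r sinθ); lever angle φ = atan2(r sinθ, d + r cosθ).
Differentiating tanφ: φ̇ = rω(d cosθ + r)/(d² + r² + 2dr cosθ).
d² + r² + 2dr cosθ = |CA|² = 0.021779 m²;  d cosθ + r = -0.066092 m.
|ω_lever| = |0.0992·23.31·-0.066092| / 0.021779 = 7.0172 rad/s.

7.02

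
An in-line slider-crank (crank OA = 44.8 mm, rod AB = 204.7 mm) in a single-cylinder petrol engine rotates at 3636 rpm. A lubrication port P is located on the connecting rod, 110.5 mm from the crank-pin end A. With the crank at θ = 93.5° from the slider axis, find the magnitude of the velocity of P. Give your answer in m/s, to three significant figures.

16.9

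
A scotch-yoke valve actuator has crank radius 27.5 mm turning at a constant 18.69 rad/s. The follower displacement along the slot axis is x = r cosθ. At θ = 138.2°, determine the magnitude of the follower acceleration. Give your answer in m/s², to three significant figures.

ω = 18.69 rad/s
x = r cosθ ⇒ ẍ = −rω² cosθ (ω constant).
|a| = rω²|cosθ| = 0.0275·(18.69)²·|cos 138.2°| = 7.1612 m/s².

7.16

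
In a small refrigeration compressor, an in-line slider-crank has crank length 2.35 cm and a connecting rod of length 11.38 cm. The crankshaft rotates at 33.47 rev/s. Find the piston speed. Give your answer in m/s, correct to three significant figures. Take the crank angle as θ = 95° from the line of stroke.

4.83

ω = 2π·33.5 = 210.3 rad/s
For an in-line slider-crank, x = r cosθ + √(L² − r² sin²θ), so v = −rω sinθ·[1 + r cosθ/√(L² − r² sin²θ)].
With r = 0.0235 m, L = 0.1138 m, θ = 95°: √(L² − r² sin²θ) = 0.11137 m.
v = −0.0235·210.3·0.99619·[1 + 0.0235·-0.08716/0.11137] = -4.8327 m/s.
|v| = 4.8327 m/s.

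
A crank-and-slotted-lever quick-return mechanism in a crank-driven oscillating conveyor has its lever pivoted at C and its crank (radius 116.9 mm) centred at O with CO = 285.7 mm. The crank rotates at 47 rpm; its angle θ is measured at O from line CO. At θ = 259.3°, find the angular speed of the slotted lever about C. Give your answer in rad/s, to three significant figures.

0.443

ω = 4.922 rad/s (from 47 rpm).
Crank pin A relative to C: A = (d + r cosθ, r sinθ); lever angle φ = atan2(r sinθ, d + r cosθ).
Differentiating tanφ: φ̇ = rω(d cosθ + r)/(d² + r² + 2dr cosθ).
d² + r² + 2dr cosθ = |CA|² = 0.0828882 m²;  d cosθ + r = +0.063855 m.
|ω_lever| = |0.1169·4.922·+0.063855| / 0.0828882 = 0.44324 rad/s.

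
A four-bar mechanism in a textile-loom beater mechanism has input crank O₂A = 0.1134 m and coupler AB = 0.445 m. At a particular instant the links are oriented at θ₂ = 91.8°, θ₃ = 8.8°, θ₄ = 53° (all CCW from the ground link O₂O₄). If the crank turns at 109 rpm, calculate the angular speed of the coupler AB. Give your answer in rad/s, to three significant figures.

2.61

ω₂ = 11.41 rad/s (from 109 rpm).
Differentiating the loop-closure r₂e^{iθ₂}+r₃e^{iθ₃}=r₁+r₄e^{iθ₄} gives r₂ω₂e^{iθ₂}+r₃ω₃e^{iθ₃}=r₄ω₄e^{iθ₄}.
Eliminating the other unknown: ω₃ = r₂ω₂ sin(θ₄−θ₂) / [r₃ sin(θ₃−θ₄)].
Numerator sine = -0.62660; denominator sine = -0.69717.
Result = 0.1134·11.41·(-0.62660) / (0.445·(-0.69717)) = +2.6144 rad/s; magnitude 2.6144 rad/s.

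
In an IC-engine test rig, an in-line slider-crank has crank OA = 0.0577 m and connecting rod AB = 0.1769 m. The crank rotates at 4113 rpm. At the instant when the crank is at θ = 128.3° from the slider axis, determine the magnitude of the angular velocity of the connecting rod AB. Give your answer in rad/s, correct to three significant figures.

90.1

ω = 430.7 rad/s (converted from 4113 rpm).
The rod makes angle φ with the slider axis where L sinφ = r sinθ; differentiating, L cosφ·φ̇ = r ω cosθ.
L cosφ = √(L² − r² sin²θ) = 0.17101 m.
|ω_rod| = r ω |cosθ| / √(L² − r² sin²θ) = 0.0577·430.7·0.61978/0.17101 = 90.072 rad/s.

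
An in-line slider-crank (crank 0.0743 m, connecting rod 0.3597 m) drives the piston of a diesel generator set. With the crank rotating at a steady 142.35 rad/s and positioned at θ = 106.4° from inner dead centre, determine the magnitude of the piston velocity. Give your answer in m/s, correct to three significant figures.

9.54

ω = 142.3 rad/s
For an in-line slider-crank, x = r cosθ + √(L² − r² sin²θ), so v = −rω sinθ·[1 + r cosθ/√(L² − r² sin²θ)].
With r = 0.0743 m, L = 0.3597 m, θ = 106.4°: √(L² − r² sin²θ) = 0.35257 m.
v = −0.0743·142.3·0.95931·[1 + 0.0743·-0.28234/0.35257] = -9.5426 m/s.
|v| = 9.5426 m/s.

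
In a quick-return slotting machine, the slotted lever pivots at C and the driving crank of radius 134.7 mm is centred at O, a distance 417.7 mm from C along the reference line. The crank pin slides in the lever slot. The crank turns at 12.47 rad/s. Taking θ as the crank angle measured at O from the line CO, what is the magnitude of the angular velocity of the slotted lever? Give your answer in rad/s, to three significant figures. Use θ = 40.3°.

ω = 12.47 rad/s
Crank pin A relative to C: A = (d + r cosθ, r sinθ); lever angle φ = atan2(r sinθ, d + r cosθ).
Differentiating tanφ: φ̇ = rω(d cosθ + r)/(d² + r² + 2dr cosθ).
d² + r² + 2dr cosθ = |CA|² = 0.278439 m²;  d cosθ + r = +0.45327 m.
|ω_lever| = |0.1347·12.47·+0.45327| / 0.278439 = 2.7344 rad/s.

2.73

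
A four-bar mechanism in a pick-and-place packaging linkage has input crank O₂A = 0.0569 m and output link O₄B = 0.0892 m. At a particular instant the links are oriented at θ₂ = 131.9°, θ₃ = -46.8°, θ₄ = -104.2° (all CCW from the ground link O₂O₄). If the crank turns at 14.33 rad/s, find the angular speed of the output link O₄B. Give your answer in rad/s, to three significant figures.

0.246

ω₂ = 14.33 rad/s
Differentiating the loop-closure r₂e^{iθ₂}+r₃e^{iθ₃}=r₁+r₄e^{iθ₄} gives r₂ω₂e^{iθ₂}+r₃ω₃e^{iθ₃}=r₄ω₄e^{iθ₄}.
Eliminating the other unknown: ω₄ = r₂ω₂ sin(θ₂−θ₃) / [r₄ sin(θ₄−θ₃)].
Numerator sine = +0.02269; denominator sine = -0.84245.
Result = 0.0569·14.33·(+0.02269) / (0.0892·(-0.84245)) = -0.24617 rad/s; magnitude 0.24617 rad/s.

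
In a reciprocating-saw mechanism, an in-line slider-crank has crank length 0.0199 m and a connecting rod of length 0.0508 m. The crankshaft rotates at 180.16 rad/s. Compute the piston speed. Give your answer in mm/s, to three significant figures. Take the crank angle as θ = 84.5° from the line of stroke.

3710

ω = 180.2 rad/s
For an in-line slider-crank, x = r cosθ + √(L² − r² sin²θ), so v = −rω sinθ·[1 + r cosθ/√(L² − r² sin²θ)].
With r = 0.0199 m, L = 0.0508 m, θ = 84.5°: √(L² − r² sin²θ) = 0.046779 m.
v = −0.0199·180.2·0.99540·[1 + 0.0199·0.09585/0.046779] = -3.7142 m/s.
|v| = 3.7142 m/s = 3714.2 mm/s.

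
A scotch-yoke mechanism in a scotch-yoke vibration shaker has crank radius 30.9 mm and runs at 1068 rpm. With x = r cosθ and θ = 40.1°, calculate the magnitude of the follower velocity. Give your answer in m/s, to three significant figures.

ω = 111.8 rad/s (from 1068 rpm).
x = r cosθ ⇒ ẋ = −rω sinθ.
|v| = rω|sinθ| = 0.0309·111.8·|sin 40.1°| = 2.226 m/s.

2.23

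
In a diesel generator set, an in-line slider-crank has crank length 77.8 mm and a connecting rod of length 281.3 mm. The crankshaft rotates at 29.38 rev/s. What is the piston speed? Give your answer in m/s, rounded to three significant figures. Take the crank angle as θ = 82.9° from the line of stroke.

ω = 2π·29.4 = 184.6 rad/s
For an in-line slider-crank, x = r cosθ + √(L² − r² sin²θ), so v = −rω sinθ·[1 + r cosθ/√(L² − r² sin²θ)].
With r = 0.0778 m, L = 0.2813 m, θ = 82.9°: √(L² − r² sin²θ) = 0.2705 m.
v = −0.0778·184.6·0.99233·[1 + 0.0778·0.12360/0.2705] = -14.758 m/s.
|v| = 14.758 m/s.

14.8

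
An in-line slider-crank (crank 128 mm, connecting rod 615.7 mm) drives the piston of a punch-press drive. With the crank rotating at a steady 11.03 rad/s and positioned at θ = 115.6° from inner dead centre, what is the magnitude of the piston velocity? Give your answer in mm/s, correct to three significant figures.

ω = 11.03 rad/s
For an in-line slider-crank, x = r cosθ + √(L² − r² sin²θ), so v = −rω sinθ·[1 + r cosθ/√(L² − r² sin²θ)].
With r = 0.128 m, L = 0.6157 m, θ = 115.6°: √(L² − r² sin²θ) = 0.60478 m.
v = −0.128·11.03·0.90183·[1 + 0.128·-0.43209/0.60478] = -1.1568 m/s.
|v| = 1.1568 m/s = 1156.8 mm/s.

1160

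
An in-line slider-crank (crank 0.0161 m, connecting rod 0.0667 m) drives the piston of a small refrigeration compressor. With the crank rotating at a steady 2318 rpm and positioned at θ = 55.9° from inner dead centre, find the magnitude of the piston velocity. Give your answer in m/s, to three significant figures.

3.68

ω = 2π·2318/60 = 242.7 rad/s
For an in-line slider-crank, x = r cosθ + √(L² − r² sin²θ), so v = −rω sinθ·[1 + r cosθ/√(L² − r² sin²θ)].
With r = 0.0161 m, L = 0.0667 m, θ = 55.9°: √(L² − r² sin²θ) = 0.065354 m.
v = −0.0161·242.7·0.82806·[1 + 0.0161·0.56064/0.065354] = -3.6831 m/s.
|v| = 3.6831 m/s.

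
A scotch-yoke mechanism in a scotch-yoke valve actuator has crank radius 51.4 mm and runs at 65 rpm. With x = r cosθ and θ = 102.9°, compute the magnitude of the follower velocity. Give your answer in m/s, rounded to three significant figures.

0.341

ω = 6.807 rad/s (from 65 rpm).
x = r cosθ ⇒ ẋ = −rω sinθ.
|v| = rω|sinθ| = 0.0514·6.807·|sin 102.9°| = 0.34104 m/s.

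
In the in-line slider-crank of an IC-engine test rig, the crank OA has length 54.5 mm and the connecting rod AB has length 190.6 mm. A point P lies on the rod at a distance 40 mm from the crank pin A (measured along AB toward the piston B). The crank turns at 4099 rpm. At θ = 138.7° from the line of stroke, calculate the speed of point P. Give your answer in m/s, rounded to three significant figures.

20.2

ω = 429.2 rad/s.  Crank-pin speed |V_A| = rω = 23.394 m/s, perpendicular to OA.
Rod angle: sinφ = −(r/L) sinθ ⇒ φ = -10.878°; ω_rod = −rω cosθ/√(L²−r²sin²θ) = +93.896 rad/s.
V_P = V_A + ω_rod × AP, with AP = 0.04 m along the rod.
Components: V_Px = −rω sinθ − a·ω_rod·sinφ = -14.731 m/s;  V_Py = rω cosθ + a·ω_rod·cosφ = -13.887 m/s.
|V_P| = √(V_Px² + V_Py²) = 20.245 m/s.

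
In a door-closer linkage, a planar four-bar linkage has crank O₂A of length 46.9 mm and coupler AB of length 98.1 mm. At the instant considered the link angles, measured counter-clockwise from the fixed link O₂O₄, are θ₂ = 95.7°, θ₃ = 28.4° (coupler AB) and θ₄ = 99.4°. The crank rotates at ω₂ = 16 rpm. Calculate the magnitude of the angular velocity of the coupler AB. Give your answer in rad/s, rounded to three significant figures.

0.0547

ω₂ = 1.676 rad/s (from 16 rpm).
Differentiating the loop-closure r₂e^{iθ₂}+r₃e^{iθ₃}=r₁+r₄e^{iθ₄} gives r₂ω₂e^{iθ₂}+r₃ω₃e^{iθ₃}=r₄ω₄e^{iθ₄}.
Eliminating the other unknown: ω₃ = r₂ω₂ sin(θ₄−θ₂) / [r₃ sin(θ₃−θ₄)].
Numerator sine = +0.06453; denominator sine = -0.94552.
Result = 0.0469·1.676·(+0.06453) / (0.0981·(-0.94552)) = -0.054671 rad/s; magnitude 0.054671 rad/s.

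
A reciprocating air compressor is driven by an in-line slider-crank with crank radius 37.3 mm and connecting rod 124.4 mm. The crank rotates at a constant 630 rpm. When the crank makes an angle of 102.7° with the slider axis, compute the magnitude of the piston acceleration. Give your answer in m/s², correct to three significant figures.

ω = 2π·630/60 = 65.97 rad/s
x(θ) = r cosθ + √(L² − r² sin²θ); with ω constant, a = ω²·d²x/dθ².
d²x/dθ² = −r cosθ − r²(cos2θ)/√u − r⁴ sin²2θ/(4u^{3/2}),  u = L² − r² sin²θ = 0.0141513 m².
Substituting r = 0.0373 m, L = 0.1244 m, θ = 102.7°: d²x/dθ² = +0.018712 m.
a = ω²·d²x/dθ² = (65.97)²·(+0.018712) = +81.445 m/s²;  |a| = 81.445 m/s².

81.4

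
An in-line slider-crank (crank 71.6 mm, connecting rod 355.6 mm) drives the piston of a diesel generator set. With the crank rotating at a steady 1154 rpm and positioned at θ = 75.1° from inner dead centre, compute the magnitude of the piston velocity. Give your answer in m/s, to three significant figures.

ω = 2π·1154/60 = 120.8 rad/s
For an in-line slider-crank, x = r cosθ + √(L² − r² sin²θ), so v = −rω sinθ·[1 + r cosθ/√(L² − r² sin²θ)].
With r = 0.0716 m, L = 0.3556 m, θ = 75.1°: √(L² − r² sin²θ) = 0.3488 m.
v = −0.0716·120.8·0.96638·[1 + 0.0716·0.25713/0.3488] = -8.803 m/s.
|v| = 8.803 m/s.

8.80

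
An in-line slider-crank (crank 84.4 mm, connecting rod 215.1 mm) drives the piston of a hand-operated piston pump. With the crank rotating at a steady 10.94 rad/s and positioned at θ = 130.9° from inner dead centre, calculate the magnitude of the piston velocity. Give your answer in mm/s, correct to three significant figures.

ω = 10.94 rad/s
For an in-line slider-crank, x = r cosθ + √(L² − r² sin²θ), so v = −rω sinθ·[1 + r cosθ/√(L² − r² sin²θ)].
With r = 0.0844 m, L = 0.2151 m, θ = 130.9°: √(L² − r² sin²θ) = 0.20542 m.
v = −0.0844·10.94·0.75585·[1 + 0.0844·-0.65474/0.20542] = -0.51016 m/s.
|v| = 0.51016 m/s = 510.16 mm/s.

510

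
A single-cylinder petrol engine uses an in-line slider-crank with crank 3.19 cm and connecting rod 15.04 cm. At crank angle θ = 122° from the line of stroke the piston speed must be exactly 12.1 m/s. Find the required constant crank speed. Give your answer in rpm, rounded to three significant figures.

4820

For an in-line slider-crank, |v_piston| = rω|sinθ|·[1 + r cosθ/√(L² − r² sin²θ)].
With r = 0.0319 m, L = 0.1504 m, θ = 122°: the bracketed kinematic factor |dx/dθ| = 0.023962 m.
ω = v/|dx/dθ| = 12.1/0.023962 = 504.97 rad/s.
N = 60ω/(2π) = 4822.1 rpm.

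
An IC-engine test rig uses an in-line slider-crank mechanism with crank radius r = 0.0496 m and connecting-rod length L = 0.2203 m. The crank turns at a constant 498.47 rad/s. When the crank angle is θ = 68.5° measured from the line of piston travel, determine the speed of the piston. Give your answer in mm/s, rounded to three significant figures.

24900

ω = 498.5 rad/s
For an in-line slider-crank, x = r cosθ + √(L² − r² sin²θ), so v = −rω sinθ·[1 + r cosθ/√(L² − r² sin²θ)].
With r = 0.0496 m, L = 0.2203 m, θ = 68.5°: √(L² − r² sin²θ) = 0.21541 m.
v = −0.0496·498.5·0.93042·[1 + 0.0496·0.36650/0.21541] = -24.945 m/s.
|v| = 24.945 m/s = 24945 mm/s.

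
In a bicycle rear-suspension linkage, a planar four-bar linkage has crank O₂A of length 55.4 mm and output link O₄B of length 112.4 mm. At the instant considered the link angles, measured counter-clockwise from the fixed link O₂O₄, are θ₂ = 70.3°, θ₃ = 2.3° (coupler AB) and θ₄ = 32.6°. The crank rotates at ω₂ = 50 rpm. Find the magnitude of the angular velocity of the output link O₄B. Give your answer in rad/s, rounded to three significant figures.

4.74

ω₂ = 5.236 rad/s (from 50 rpm).
Differentiating the loop-closure r₂e^{iθ₂}+r₃e^{iθ₃}=r₁+r₄e^{iθ₄} gives r₂ω₂e^{iθ₂}+r₃ω₃e^{iθ₃}=r₄ω₄e^{iθ₄}.
Eliminating the other unknown: ω₄ = r₂ω₂ sin(θ₂−θ₃) / [r₄ sin(θ₄−θ₃)].
Numerator sine = +0.92718; denominator sine = +0.50453.
Result = 0.0554·5.236·(+0.92718) / (0.1124·(+0.50453)) = +4.7427 rad/s; magnitude 4.7427 rad/s.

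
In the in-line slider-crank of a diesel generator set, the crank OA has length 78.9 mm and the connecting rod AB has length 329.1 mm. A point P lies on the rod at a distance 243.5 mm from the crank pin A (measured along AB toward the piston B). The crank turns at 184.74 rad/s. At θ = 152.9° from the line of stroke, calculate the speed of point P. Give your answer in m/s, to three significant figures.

ω = 184.7 rad/s.  Crank-pin speed |V_A| = rω = 14.576 m/s, perpendicular to OA.
Rod angle: sinφ = −(r/L) sinθ ⇒ φ = -6.270°; ω_rod = −rω cosθ/√(L²−r²sin²θ) = +39.665 rad/s.
V_P = V_A + ω_rod × AP, with AP = 0.2435 m along the rod.
Components: V_Px = −rω sinθ − a·ω_rod·sinφ = -5.5852 m/s;  V_Py = rω cosθ + a·ω_rod·cosφ = -3.375 m/s.
|V_P| = √(V_Px² + V_Py²) = 6.5257 m/s.

6.53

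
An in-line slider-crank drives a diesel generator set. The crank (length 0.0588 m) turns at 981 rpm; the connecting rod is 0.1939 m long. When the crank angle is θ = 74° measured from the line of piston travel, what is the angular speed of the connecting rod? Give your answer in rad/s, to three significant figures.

8.98

ω = 102.7 rad/s (converted from 981 rpm).
The rod makes angle φ with the slider axis where L sinφ = r sinθ; differentiating, L cosφ·φ̇ = r ω cosθ.
L cosφ = √(L² − r² sin²θ) = 0.18548 m.
|ω_rod| = r ω |cosθ| / √(L² − r² sin²θ) = 0.0588·102.7·0.27564/0.18548 = 8.9767 rad/s.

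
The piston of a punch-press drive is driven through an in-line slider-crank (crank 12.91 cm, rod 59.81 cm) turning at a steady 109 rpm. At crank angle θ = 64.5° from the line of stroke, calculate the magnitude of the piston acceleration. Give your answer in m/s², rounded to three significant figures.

4.94

ω = 2π·109/60 = 11.41 rad/s
x(θ) = r cosθ + √(L² − r² sin²θ); with ω constant, a = ω²·d²x/dθ².
d²x/dθ² = −r cosθ − r²(cos2θ)/√u − r⁴ sin²2θ/(4u^{3/2}),  u = L² − r² sin²θ = 0.344146 m².
Substituting r = 0.1291 m, L = 0.5981 m, θ = 64.5°: d²x/dθ² = -0.037907 m.
a = ω²·d²x/dθ² = (11.41)²·(-0.037907) = -4.9389 m/s²;  |a| = 4.9389 m/s².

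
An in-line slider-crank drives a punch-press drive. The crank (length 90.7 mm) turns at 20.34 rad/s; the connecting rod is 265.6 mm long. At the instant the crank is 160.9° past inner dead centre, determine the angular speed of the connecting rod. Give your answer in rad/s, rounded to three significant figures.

ω = 20.34 rad/s
The rod makes angle φ with the slider axis where L sinφ = r sinθ; differentiating, L cosφ·φ̇ = r ω cosθ.
L cosφ = √(L² − r² sin²θ) = 0.26394 m.
|ω_rod| = r ω |cosθ| / √(L² − r² sin²θ) = 0.0907·20.34·0.94495/0.26394 = 6.6049 rad/s.

6.60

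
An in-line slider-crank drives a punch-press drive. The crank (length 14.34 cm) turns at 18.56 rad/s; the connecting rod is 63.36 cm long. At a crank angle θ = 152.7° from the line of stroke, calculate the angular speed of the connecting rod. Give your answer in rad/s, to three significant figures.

3.75

ω = 18.56 rad/s
The rod makes angle φ with the slider axis where L sinφ = r sinθ; differentiating, L cosφ·φ̇ = r ω cosθ.
L cosφ = √(L² − r² sin²θ) = 0.63018 m.
|ω_rod| = r ω |cosθ| / √(L² − r² sin²θ) = 0.1434·18.56·0.88862/0.63018 = 3.753 rad/s.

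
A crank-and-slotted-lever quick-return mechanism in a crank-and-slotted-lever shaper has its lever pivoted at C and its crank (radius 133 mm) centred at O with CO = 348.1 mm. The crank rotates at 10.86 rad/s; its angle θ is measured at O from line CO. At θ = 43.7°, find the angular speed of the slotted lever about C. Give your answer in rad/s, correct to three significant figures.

ω = 10.86 rad/s
Crank pin A relative to C: A = (d + r cosθ, r sinθ); lever angle φ = atan2(r sinθ, d + r cosθ).
Differentiating tanφ: φ̇ = rω(d cosθ + r)/(d² + r² + 2dr cosθ).
d² + r² + 2dr cosθ = |CA|² = 0.205805 m²;  d cosθ + r = +0.38466 m.
|ω_lever| = |0.133·10.86·+0.38466| / 0.205805 = 2.6996 rad/s.

2.70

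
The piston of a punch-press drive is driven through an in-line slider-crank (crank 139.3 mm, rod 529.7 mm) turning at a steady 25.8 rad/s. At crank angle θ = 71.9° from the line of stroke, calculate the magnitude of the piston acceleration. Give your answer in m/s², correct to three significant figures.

8.65

ω = 25.8 rad/s
x(θ) = r cosθ + √(L² − r² sin²θ); with ω constant, a = ω²·d²x/dθ².
d²x/dθ² = −r cosθ − r²(cos2θ)/√u − r⁴ sin²2θ/(4u^{3/2}),  u = L² − r² sin²θ = 0.263051 m².
Substituting r = 0.1393 m, L = 0.5297 m, θ = 71.9°: d²x/dθ² = -0.01299 m.
a = ω²·d²x/dθ² = (25.8)²·(-0.01299) = -8.6467 m/s²;  |a| = 8.6467 m/s².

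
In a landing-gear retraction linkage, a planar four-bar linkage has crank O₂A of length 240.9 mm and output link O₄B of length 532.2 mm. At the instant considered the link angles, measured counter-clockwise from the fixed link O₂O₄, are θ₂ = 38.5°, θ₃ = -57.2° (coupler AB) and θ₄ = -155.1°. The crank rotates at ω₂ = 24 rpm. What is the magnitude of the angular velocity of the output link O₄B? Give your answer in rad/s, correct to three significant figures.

1.14

ω₂ = 2.513 rad/s (from 24 rpm).
Differentiating the loop-closure r₂e^{iθ₂}+r₃e^{iθ₃}=r₁+r₄e^{iθ₄} gives r₂ω₂e^{iθ₂}+r₃ω₃e^{iθ₃}=r₄ω₄e^{iθ₄}.
Eliminating the other unknown: ω₄ = r₂ω₂ sin(θ₂−θ₃) / [r₄ sin(θ₄−θ₃)].
Numerator sine = +0.99506; denominator sine = -0.99051.
Result = 0.2409·2.513·(+0.99506) / (0.5322·(-0.99051)) = -1.1429 rad/s; magnitude 1.1429 rad/s.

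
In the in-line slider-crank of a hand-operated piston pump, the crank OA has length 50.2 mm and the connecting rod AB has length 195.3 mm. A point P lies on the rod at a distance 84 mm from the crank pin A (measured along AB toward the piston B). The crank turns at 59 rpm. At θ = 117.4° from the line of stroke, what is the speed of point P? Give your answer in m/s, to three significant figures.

ω = 6.178 rad/s.  Crank-pin speed |V_A| = rω = 0.31016 m/s, perpendicular to OA.
Rod angle: sinφ = −(r/L) sinθ ⇒ φ = -13.191°; ω_rod = −rω cosθ/√(L²−r²sin²θ) = +0.75066 rad/s.
V_P = V_A + ω_rod × AP, with AP = 0.084 m along the rod.
Components: V_Px = −rω sinθ − a·ω_rod·sinφ = -0.26097 m/s;  V_Py = rω cosθ + a·ω_rod·cosφ = -0.081344 m/s.
|V_P| = √(V_Px² + V_Py²) = 0.27336 m/s.

0.273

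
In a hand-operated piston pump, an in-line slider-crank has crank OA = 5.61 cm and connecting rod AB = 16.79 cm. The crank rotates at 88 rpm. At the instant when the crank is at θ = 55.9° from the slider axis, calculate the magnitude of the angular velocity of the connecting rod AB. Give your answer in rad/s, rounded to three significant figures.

1.80

ω = 9.215 rad/s (converted from 88 rpm).
The rod makes angle φ with the slider axis where L sinφ = r sinθ; differentiating, L cosφ·φ̇ = r ω cosθ.
L cosφ = √(L² − r² sin²θ) = 0.16135 m.
|ω_rod| = r ω |cosθ| / √(L² − r² sin²θ) = 0.0561·9.215·0.56064/0.16135 = 1.7964 rad/s.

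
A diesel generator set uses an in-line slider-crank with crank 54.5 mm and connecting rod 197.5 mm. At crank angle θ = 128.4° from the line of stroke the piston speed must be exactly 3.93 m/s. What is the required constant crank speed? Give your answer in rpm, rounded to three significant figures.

For an in-line slider-crank, |v_piston| = rω|sinθ|·[1 + r cosθ/√(L² − r² sin²θ)].
With r = 0.0545 m, L = 0.1975 m, θ = 128.4°: the bracketed kinematic factor |dx/dθ| = 0.035213 m.
ω = v/|dx/dθ| = 3.93/0.035213 = 111.61 rad/s.
N = 60ω/(2π) = 1065.8 rpm.

1070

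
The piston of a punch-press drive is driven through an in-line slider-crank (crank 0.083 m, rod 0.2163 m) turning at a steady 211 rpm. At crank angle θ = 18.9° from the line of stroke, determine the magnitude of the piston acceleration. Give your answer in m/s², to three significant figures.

ω = 2π·211/60 = 22.1 rad/s
x(θ) = r cosθ + √(L² − r² sin²θ); with ω constant, a = ω²·d²x/dθ².
d²x/dθ² = −r cosθ − r²(cos2θ)/√u − r⁴ sin²2θ/(4u^{3/2}),  u = L² − r² sin²θ = 0.0460629 m².
Substituting r = 0.083 m, L = 0.2163 m, θ = 18.9°: d²x/dθ² = -0.10434 m.
a = ω²·d²x/dθ² = (22.1)²·(-0.10434) = -50.941 m/s²;  |a| = 50.941 m/s².

50.9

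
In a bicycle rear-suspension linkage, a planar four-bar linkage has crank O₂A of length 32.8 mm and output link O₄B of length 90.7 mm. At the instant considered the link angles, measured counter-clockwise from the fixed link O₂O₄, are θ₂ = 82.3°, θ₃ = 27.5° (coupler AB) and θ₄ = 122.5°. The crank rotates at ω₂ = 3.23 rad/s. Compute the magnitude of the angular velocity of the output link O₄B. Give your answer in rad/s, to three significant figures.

ω₂ = 3.23 rad/s
Differentiating the loop-closure r₂e^{iθ₂}+r₃e^{iθ₃}=r₁+r₄e^{iθ₄} gives r₂ω₂e^{iθ₂}+r₃ω₃e^{iθ₃}=r₄ω₄e^{iθ₄}.
Eliminating the other unknown: ω₄ = r₂ω₂ sin(θ₂−θ₃) / [r₄ sin(θ₄−θ₃)].
Numerator sine = +0.81714; denominator sine = +0.99619.
Result = 0.0328·3.23·(+0.81714) / (0.0907·(+0.99619)) = +0.95813 rad/s; magnitude 0.95813 rad/s.

0.958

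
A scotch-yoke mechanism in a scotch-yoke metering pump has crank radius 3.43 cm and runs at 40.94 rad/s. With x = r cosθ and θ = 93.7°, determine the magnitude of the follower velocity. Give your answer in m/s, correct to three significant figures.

1.40

ω = 40.94 rad/s
x = r cosθ ⇒ ẋ = −rω sinθ.
|v| = rω|sinθ| = 0.0343·40.94·|sin 93.7°| = 1.4013 m/s.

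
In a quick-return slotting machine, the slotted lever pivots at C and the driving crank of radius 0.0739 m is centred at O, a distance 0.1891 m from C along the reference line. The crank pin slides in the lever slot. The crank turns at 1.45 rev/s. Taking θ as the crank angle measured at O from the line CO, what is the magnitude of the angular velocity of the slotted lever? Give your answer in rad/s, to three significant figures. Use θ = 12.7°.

2.54

ω = 9.111 rad/s (from 1.45 rev/s).
Crank pin A relative to C: A = (d + r cosθ, r sinθ); lever angle φ = atan2(r sinθ, d + r cosθ).
Differentiating tanφ: φ̇ = rω(d cosθ + r)/(d² + r² + 2dr cosθ).
d² + r² + 2dr cosθ = |CA|² = 0.0684852 m²;  d cosθ + r = +0.25837 m.
|ω_lever| = |0.0739·9.111·+0.25837| / 0.0684852 = 2.5401 rad/s.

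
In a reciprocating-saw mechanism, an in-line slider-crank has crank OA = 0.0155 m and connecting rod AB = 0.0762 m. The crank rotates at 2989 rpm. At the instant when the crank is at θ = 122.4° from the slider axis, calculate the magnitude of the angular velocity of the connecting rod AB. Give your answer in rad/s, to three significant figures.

34.6

ω = 313 rad/s (converted from 2989 rpm).
The rod makes angle φ with the slider axis where L sinφ = r sinθ; differentiating, L cosφ·φ̇ = r ω cosθ.
L cosφ = √(L² − r² sin²θ) = 0.075068 m.
|ω_rod| = r ω |cosθ| / √(L² − r² sin²θ) = 0.0155·313·0.53583/0.075068 = 34.63 rad/s.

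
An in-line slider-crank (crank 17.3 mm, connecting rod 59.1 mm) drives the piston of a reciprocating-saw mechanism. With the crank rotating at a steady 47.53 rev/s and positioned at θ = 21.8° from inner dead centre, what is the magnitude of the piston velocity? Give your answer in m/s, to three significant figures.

ω = 2π·47.5 = 298.6 rad/s
For an in-line slider-crank, x = r cosθ + √(L² − r² sin²θ), so v = −rω sinθ·[1 + r cosθ/√(L² − r² sin²θ)].
With r = 0.0173 m, L = 0.0591 m, θ = 21.8°: √(L² − r² sin²θ) = 0.05875 m.
v = −0.0173·298.6·0.37137·[1 + 0.0173·0.92849/0.05875] = -2.4432 m/s.
|v| = 2.4432 m/s.

2.44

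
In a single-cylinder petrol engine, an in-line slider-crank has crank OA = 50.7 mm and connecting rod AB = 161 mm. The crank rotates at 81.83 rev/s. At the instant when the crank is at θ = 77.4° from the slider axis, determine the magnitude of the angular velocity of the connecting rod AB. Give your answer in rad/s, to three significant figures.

ω = 514.2 rad/s (converted from 81.83 rev/s).
The rod makes angle φ with the slider axis where L sinφ = r sinθ; differentiating, L cosφ·φ̇ = r ω cosθ.
L cosφ = √(L² − r² sin²θ) = 0.15321 m.
|ω_rod| = r ω |cosθ| / √(L² − r² sin²θ) = 0.0507·514.2·0.21814/0.15321 = 37.116 rad/s.

37.1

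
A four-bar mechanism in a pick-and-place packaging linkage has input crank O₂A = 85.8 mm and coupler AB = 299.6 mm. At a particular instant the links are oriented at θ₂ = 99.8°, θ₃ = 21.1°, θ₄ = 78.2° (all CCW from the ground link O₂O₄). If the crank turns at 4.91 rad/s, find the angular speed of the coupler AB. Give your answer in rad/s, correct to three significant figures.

0.617

ω₂ = 4.91 rad/s
Differentiating the loop-closure r₂e^{iθ₂}+r₃e^{iθ₃}=r₁+r₄e^{iθ₄} gives r₂ω₂e^{iθ₂}+r₃ω₃e^{iθ₃}=r₄ω₄e^{iθ₄}.
Eliminating the other unknown: ω₃ = r₂ω₂ sin(θ₄−θ₂) / [r₃ sin(θ₃−θ₄)].
Numerator sine = -0.36812; denominator sine = -0.83962.
Result = 0.0858·4.91·(-0.36812) / (0.2996·(-0.83962)) = +0.61651 rad/s; magnitude 0.61651 rad/s.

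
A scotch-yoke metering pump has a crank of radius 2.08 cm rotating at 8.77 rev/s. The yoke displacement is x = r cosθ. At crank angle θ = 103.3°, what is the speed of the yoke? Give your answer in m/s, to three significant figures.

ω = 55.1 rad/s (from 8.77 rev/s).
x = r cosθ ⇒ ẋ = −rω sinθ.
|v| = rω|sinθ| = 0.0208·55.1·|sin 103.3°| = 1.1154 m/s.

1.12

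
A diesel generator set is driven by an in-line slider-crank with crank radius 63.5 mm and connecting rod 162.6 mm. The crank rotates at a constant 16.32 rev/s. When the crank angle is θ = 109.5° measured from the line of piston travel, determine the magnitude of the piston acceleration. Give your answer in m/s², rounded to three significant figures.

436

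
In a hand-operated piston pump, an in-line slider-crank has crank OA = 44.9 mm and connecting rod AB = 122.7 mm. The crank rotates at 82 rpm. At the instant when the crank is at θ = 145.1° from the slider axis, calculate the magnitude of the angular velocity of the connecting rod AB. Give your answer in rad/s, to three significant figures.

2.64

ω = 8.587 rad/s (converted from 82 rpm).
The rod makes angle φ with the slider axis where L sinφ = r sinθ; differentiating, L cosφ·φ̇ = r ω cosθ.
L cosφ = √(L² − r² sin²θ) = 0.11998 m.
|ω_rod| = r ω |cosθ| / √(L² − r² sin²θ) = 0.0449·8.587·0.82015/0.11998 = 2.6356 rad/s.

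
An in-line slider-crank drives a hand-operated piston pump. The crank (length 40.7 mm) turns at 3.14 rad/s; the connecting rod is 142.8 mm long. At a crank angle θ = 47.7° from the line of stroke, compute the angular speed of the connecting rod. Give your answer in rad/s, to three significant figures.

0.616

ω = 3.14 rad/s
The rod makes angle φ with the slider axis where L sinφ = r sinθ; differentiating, L cosφ·φ̇ = r ω cosθ.
L cosφ = √(L² − r² sin²θ) = 0.13959 m.
|ω_rod| = r ω |cosθ| / √(L² − r² sin²θ) = 0.0407·3.14·0.67301/0.13959 = 0.61615 rad/s.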